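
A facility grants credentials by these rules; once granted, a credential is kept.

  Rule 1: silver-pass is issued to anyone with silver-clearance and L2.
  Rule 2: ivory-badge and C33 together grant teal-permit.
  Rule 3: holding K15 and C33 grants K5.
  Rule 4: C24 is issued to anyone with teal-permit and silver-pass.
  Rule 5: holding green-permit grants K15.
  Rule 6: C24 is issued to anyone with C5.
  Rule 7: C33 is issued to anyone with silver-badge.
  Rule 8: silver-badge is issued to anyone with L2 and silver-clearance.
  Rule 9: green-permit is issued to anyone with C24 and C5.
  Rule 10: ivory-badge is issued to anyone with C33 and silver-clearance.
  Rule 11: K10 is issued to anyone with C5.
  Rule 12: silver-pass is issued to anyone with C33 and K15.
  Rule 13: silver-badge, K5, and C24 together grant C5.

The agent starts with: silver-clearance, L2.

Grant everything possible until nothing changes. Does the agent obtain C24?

Holding silver-clearance and L2 grants silver-pass (Rule 1).
Holding L2 and silver-clearance grants silver-badge (Rule 8).
Holding silver-badge grants C33 (Rule 7).
Holding C33 and silver-clearance grants ivory-badge (Rule 10).
Holding ivory-badge and C33 grants teal-permit (Rule 2).
Holding teal-permit and silver-pass grants C24 (Rule 4).

Yes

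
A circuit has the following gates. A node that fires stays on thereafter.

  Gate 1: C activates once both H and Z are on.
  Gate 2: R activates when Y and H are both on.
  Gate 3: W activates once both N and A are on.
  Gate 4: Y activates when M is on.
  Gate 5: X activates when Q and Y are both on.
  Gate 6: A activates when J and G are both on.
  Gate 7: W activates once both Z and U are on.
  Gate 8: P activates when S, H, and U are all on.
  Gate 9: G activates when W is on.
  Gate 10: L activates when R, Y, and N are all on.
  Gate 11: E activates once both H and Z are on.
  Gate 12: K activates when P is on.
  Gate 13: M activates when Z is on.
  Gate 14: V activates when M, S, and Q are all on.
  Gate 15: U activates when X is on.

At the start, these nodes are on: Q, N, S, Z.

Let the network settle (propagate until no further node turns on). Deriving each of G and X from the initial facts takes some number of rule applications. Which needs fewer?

X

X: Z is on, so M activates (Gate 13). Gate 4: M on → Y on. Q and Y are on, so X activates (Gate 5). [3 rule applications]
G: Gate 13: Z on → M on. M is on, so Y activates (Gate 4). Gate 5: Q and Y on → X on. X is on, so U activates (Gate 15). Z and U are on, so W activates (Gate 7). W is on, so G activates (Gate 9). [6 rule applications]
X needs fewer.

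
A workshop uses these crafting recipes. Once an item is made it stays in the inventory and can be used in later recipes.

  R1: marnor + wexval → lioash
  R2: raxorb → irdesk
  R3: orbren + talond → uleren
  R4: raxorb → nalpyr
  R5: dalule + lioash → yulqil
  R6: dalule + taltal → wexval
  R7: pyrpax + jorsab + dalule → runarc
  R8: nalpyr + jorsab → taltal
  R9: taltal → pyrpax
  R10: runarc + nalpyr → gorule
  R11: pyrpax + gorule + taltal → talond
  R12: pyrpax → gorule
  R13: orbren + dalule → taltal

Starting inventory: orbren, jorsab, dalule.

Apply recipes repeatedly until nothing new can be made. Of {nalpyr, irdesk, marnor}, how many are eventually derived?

0

nalpyr would need raxorb (R4), but raxorb is never obtained.
irdesk would need raxorb (R2), but raxorb is never obtained.
No rule produces marnor, and it is not given.
None of the 3 are reached.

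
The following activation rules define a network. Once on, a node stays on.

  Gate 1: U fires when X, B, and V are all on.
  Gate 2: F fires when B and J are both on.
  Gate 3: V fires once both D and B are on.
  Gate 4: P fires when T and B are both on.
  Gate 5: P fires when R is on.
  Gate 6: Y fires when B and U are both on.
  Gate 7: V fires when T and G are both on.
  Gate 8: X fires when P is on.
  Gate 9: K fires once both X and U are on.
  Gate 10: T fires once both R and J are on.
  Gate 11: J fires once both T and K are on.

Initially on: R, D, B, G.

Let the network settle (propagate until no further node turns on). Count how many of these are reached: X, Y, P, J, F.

Gate 5: R on → P on.
Gate 3: D and B on → V on.
Gate 8: P on → X on.
Gate 1: X, B, and V on → U on.
B and U are on, so Y fires (Gate 6).
X: reached.
Y: reached.
P: reached.
J would need T and K (Gate 11), but T never turns on.
F would need B and J (Gate 2), but J never turns on.
Reached: X, Y, and P — 3 of the 5.

3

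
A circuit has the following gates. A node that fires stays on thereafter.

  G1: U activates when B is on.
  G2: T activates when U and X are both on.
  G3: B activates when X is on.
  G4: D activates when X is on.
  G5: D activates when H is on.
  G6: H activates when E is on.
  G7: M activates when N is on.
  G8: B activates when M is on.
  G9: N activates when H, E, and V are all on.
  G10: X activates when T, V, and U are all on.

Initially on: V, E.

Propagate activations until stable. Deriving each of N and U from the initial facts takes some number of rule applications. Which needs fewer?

N

N: G6: E on → H on. H, E, and V are on, so N activates (G9). [2 rule applications]
U: G6: E on → H on. H, E, and V are on, so N activates (G9). N is on, so M activates (G7). G8: M on → B on. G1: B on → U on. [5 rule applications]
N needs fewer.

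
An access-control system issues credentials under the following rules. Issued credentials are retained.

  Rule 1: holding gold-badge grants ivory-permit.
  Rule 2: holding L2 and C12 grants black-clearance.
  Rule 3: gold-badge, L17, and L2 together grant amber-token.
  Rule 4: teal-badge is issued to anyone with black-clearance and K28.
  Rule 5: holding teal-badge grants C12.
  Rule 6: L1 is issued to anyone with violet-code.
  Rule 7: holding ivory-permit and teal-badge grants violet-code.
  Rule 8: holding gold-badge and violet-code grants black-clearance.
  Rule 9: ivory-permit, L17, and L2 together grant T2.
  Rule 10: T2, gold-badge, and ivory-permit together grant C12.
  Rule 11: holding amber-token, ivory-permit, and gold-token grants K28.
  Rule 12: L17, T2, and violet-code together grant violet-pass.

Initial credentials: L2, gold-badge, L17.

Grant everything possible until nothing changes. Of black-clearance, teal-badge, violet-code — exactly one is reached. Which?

Holding gold-badge grants ivory-permit (Rule 1).
Holding ivory-permit, L17, and L2 grants T2 (Rule 9).
Holding T2, gold-badge, and ivory-permit grants C12 (Rule 10).
Holding L2 and C12 grants black-clearance (Rule 2).
teal-badge would need black-clearance and K28 (Rule 4), but K28 is never granted. violet-code would need ivory-permit and teal-badge (Rule 7), but teal-badge is never granted.

black-clearance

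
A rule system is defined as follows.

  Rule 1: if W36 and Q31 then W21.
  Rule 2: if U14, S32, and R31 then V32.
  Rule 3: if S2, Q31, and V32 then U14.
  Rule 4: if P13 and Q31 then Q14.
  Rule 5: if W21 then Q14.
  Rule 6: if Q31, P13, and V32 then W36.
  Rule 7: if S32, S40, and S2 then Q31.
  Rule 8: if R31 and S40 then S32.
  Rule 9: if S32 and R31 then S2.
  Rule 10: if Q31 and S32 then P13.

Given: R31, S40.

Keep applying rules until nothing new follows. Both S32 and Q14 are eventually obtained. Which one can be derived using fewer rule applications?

S32: R31 and S40 hold, so S32 follows (Rule 8). [1 rule application]
Q14: R31 and S40 hold, so S32 follows (Rule 8). From S32 and R31, Rule 9 gives S2. S32, S40, and S2 hold, so Q31 follows (Rule 7). From Q31 and S32, Rule 10 gives P13. From P13 and Q31, Rule 4 gives Q14. [5 rule applications]
S32 needs fewer.

S32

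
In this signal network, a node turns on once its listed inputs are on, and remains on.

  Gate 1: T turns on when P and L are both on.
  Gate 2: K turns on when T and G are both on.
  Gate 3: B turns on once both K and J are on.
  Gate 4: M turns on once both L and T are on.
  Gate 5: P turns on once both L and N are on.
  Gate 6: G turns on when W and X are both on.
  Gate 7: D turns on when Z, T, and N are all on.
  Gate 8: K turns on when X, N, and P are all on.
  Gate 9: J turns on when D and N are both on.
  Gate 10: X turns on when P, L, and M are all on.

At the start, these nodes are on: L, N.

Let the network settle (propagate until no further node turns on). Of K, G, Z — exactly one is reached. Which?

K

L and N are on, so P turns on (Gate 5).
P and L are on, so T turns on (Gate 1).
Gate 4: L and T on → M on.
Gate 10: P, L, and M on → X on.
Gate 8: X, N, and P on → K on.
G would need W and X (Gate 6), but W never turns on. No rule produces Z, and it is not given.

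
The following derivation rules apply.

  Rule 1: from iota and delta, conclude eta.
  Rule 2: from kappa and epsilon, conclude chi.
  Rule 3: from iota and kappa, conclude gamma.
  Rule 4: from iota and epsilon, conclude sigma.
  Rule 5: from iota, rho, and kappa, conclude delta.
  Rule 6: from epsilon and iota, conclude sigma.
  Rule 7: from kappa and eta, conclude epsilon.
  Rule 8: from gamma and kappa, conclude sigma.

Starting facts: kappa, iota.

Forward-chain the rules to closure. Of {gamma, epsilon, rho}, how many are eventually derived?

iota and kappa hold, so gamma follows (Rule 3).
gamma: reached.
epsilon would need kappa and eta (Rule 7), but eta is never established.
No rule produces rho, and it is not given.
Reached: gamma — 1 of the 3.

1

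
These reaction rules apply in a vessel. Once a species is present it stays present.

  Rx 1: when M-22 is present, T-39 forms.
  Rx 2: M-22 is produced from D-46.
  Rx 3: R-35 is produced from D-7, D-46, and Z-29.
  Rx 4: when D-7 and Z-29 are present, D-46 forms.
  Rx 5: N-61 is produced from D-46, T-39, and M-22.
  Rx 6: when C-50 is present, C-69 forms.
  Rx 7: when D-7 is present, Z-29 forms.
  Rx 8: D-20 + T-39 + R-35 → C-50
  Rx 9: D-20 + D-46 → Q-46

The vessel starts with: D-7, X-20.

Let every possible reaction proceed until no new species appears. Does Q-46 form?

No

Q-46 would need D-20 and D-46 (Rx 9), but D-20 never forms.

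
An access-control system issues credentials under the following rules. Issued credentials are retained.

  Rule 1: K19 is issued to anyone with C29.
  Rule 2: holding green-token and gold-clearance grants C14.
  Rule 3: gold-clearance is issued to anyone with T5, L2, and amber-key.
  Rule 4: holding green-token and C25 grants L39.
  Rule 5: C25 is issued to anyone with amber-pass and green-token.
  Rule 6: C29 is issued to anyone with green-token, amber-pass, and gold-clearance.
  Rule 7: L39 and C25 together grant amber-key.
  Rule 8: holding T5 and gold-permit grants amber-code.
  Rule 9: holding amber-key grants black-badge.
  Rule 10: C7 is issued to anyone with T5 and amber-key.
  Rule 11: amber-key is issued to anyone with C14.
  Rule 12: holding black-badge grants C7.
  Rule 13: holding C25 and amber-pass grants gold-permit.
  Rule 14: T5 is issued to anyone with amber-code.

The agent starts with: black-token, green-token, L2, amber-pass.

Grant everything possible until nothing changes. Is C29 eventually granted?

C29 would need green-token, amber-pass, and gold-clearance (Rule 6), but gold-clearance is never granted.

No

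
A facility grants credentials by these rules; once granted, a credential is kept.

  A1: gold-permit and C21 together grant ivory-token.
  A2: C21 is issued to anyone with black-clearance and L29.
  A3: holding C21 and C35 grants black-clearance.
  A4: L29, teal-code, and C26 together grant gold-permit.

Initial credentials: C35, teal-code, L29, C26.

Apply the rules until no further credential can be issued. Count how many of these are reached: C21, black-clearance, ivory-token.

0

C21 would need black-clearance and L29 (A2), but black-clearance is never granted.
black-clearance would need C21 and C35 (A3), but C21 is never granted.
ivory-token would need gold-permit and C21 (A1), but C21 is never granted.
None of the 3 are reached.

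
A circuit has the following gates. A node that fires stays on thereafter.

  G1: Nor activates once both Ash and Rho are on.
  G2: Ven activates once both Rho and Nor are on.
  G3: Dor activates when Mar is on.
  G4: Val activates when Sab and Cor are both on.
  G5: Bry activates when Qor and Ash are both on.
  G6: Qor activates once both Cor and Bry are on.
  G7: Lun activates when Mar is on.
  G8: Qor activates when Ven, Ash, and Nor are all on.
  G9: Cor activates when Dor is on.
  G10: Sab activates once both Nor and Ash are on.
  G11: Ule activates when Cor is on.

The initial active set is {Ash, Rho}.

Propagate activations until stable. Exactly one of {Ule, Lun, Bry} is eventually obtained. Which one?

G1: Ash and Rho on → Nor on.
G2: Rho and Nor on → Ven on.
Ven, Ash, and Nor are on, so Qor activates (G8).
G5: Qor and Ash on → Bry on.
Lun would need Mar (G7), but Mar never turns on. Ule would need Cor (G11), but Cor never turns on.

Bry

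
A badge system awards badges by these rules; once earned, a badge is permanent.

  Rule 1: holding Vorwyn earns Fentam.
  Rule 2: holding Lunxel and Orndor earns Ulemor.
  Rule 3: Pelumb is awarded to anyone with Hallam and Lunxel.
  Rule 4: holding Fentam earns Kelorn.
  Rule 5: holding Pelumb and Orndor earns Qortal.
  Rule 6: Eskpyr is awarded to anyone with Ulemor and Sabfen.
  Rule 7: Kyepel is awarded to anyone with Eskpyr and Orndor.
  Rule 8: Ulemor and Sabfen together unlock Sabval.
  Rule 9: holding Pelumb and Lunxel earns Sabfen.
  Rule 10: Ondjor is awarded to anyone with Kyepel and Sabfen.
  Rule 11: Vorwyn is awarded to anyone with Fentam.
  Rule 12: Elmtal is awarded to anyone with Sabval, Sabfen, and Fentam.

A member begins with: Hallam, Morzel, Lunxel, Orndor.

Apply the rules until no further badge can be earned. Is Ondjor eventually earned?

Yes

With Hallam and Lunxel, Pelumb is earned (Rule 3).
With Lunxel and Orndor, Ulemor is earned (Rule 2).
With Pelumb and Lunxel, Sabfen is earned (Rule 9).
With Ulemor and Sabfen, Eskpyr is earned (Rule 6).
With Eskpyr and Orndor, Kyepel is earned (Rule 7).
With Kyepel and Sabfen, Ondjor is earned (Rule 10).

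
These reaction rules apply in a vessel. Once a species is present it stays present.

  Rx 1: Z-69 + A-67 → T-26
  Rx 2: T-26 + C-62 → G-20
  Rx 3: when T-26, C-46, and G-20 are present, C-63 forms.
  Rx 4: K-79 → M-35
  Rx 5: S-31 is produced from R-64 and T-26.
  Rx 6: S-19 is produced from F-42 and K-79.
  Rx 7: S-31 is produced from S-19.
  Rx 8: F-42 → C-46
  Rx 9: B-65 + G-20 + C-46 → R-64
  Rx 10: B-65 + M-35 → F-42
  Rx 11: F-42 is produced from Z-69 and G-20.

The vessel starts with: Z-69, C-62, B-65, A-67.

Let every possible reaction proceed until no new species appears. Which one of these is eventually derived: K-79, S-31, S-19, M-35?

S-31

Z-69 and A-67 present → T-26 forms (Rx 1).
T-26 and C-62 present → G-20 forms (Rx 2).
Z-69 and G-20 present → F-42 forms (Rx 11).
F-42 present → C-46 forms (Rx 8).
B-65, G-20, and C-46 present → R-64 forms (Rx 9).
R-64 and T-26 present → S-31 forms (Rx 5).
No rule produces K-79, and it is not given. M-35 would need K-79 (Rx 4), but K-79 never forms. S-19 would need F-42 and K-79 (Rx 6), but K-79 never forms.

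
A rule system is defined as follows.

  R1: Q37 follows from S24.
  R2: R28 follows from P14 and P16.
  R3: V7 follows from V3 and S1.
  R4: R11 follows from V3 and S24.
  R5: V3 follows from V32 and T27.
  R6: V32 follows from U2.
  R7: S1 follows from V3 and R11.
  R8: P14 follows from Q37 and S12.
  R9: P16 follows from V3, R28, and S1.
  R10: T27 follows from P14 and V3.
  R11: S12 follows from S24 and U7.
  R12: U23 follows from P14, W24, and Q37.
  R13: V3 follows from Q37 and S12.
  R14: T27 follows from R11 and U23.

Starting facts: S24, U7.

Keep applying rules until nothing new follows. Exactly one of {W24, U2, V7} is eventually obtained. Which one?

V7

S24 and U7 hold, so S12 follows (R11).
From S24, R1 gives Q37.
Q37 and S12 hold, so V3 follows (R13).
From V3 and S24, R4 gives R11.
V3 and R11 hold, so S1 follows (R7).
From V3 and S1, R3 gives V7.
No rule produces U2, and it is not given. No rule produces W24, and it is not given.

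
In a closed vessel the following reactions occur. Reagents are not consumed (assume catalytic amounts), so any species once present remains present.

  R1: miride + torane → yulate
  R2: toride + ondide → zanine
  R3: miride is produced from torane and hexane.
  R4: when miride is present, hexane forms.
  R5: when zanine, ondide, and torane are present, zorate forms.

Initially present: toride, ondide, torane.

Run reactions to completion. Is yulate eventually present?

yulate would need miride and torane (R1), but miride never forms.

No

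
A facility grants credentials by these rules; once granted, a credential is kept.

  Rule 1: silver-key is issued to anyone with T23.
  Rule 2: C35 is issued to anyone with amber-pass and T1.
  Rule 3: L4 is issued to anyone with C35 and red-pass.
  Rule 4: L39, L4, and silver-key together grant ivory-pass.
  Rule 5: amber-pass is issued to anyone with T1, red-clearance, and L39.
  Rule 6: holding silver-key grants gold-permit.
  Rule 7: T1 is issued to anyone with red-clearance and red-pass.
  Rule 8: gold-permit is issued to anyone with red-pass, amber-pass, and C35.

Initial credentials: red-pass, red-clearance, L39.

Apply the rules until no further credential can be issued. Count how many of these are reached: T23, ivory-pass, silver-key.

No rule produces T23, and it is not given.
ivory-pass would need L39, L4, and silver-key (Rule 4), but silver-key is never granted.
silver-key would need T23 (Rule 1), but T23 is never granted.
None of the 3 are reached.

0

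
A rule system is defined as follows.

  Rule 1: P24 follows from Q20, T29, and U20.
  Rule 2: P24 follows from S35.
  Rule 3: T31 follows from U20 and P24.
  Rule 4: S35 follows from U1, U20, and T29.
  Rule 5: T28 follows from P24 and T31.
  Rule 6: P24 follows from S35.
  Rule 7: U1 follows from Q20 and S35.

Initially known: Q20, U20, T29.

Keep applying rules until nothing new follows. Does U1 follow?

No

U1 would need Q20 and S35 (Rule 7), but S35 is never established.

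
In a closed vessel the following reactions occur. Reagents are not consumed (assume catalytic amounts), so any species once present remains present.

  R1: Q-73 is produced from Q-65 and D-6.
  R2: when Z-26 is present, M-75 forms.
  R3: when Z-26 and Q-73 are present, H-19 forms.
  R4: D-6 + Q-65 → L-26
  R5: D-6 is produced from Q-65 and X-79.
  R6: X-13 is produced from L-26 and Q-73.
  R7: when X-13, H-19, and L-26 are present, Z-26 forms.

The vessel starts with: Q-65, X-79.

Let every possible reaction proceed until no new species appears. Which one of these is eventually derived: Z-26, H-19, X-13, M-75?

Q-65 and X-79 present → D-6 forms (R5).
Q-65 and D-6 present → Q-73 forms (R1).
D-6 and Q-65 present → L-26 forms (R4).
L-26 and Q-73 present → X-13 forms (R6).
Z-26 would need X-13, H-19, and L-26 (R7), but H-19 never forms. H-19 would need Z-26 and Q-73 (R3), but Z-26 never forms. M-75 would need Z-26 (R2), but Z-26 never forms.

X-13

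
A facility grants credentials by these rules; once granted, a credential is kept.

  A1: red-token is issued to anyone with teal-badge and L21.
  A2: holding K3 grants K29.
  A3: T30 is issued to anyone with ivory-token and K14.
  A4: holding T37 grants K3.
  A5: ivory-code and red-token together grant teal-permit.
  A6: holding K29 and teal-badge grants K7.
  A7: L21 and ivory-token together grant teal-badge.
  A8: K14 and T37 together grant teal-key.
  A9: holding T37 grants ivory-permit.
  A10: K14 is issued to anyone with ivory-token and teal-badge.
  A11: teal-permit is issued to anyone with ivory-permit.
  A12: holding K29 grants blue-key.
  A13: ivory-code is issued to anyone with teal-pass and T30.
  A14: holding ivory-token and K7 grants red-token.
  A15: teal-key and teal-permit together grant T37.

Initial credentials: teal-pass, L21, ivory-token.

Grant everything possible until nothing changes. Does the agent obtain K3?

No

K3 would need T37 (A4), but T37 is never granted.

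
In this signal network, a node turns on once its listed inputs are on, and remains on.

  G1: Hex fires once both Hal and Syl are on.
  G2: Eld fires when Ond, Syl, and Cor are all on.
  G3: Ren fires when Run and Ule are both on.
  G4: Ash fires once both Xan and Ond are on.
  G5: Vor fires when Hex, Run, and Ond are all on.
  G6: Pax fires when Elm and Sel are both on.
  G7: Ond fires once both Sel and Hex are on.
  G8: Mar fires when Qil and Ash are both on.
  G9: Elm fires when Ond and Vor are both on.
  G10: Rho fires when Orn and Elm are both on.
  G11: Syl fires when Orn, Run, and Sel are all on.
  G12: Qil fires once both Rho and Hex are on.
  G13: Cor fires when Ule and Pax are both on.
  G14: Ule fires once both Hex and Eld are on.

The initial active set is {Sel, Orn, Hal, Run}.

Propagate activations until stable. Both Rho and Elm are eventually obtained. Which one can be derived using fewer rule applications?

Elm

Elm: Orn, Run, and Sel are on, so Syl fires (G11). G1: Hal and Syl on → Hex on. G7: Sel and Hex on → Ond on. Hex, Run, and Ond are on, so Vor fires (G5). Ond and Vor are on, so Elm fires (G9). [5 rule applications]
Rho: Orn, Run, and Sel are on, so Syl fires (G11). Hal and Syl are on, so Hex fires (G1). Sel and Hex are on, so Ond fires (G7). G5: Hex, Run, and Ond on → Vor on. G9: Ond and Vor on → Elm on. Orn and Elm are on, so Rho fires (G10). [6 rule applications]
Elm needs fewer.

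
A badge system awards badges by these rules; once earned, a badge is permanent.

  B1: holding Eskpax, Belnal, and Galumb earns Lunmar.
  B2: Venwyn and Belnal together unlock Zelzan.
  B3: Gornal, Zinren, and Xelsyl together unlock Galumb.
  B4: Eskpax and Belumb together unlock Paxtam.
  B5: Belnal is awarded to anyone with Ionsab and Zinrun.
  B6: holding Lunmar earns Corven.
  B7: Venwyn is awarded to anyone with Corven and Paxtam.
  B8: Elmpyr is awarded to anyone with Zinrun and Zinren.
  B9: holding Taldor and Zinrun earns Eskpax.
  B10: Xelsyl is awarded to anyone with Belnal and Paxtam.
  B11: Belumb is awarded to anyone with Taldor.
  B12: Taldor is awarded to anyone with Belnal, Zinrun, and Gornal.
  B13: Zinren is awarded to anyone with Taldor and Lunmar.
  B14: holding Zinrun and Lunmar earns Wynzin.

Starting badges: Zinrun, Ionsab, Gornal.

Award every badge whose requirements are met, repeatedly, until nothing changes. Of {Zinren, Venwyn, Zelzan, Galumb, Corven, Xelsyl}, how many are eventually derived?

With Ionsab and Zinrun, Belnal is earned (B5).
With Belnal, Zinrun, and Gornal, Taldor is earned (B12).
With Taldor and Zinrun, Eskpax is earned (B9).
With Taldor, Belumb is earned (B11).
With Eskpax and Belumb, Paxtam is earned (B4).
With Belnal and Paxtam, Xelsyl is earned (B10).
Zinren would need Taldor and Lunmar (B13), but Lunmar is never earned.
Venwyn would need Corven and Paxtam (B7), but Corven is never earned.
Zelzan would need Venwyn and Belnal (B2), but Venwyn is never earned.
Galumb would need Gornal, Zinren, and Xelsyl (B3), but Zinren is never earned.
Corven would need Lunmar (B6), but Lunmar is never earned.
Xelsyl: reached.
Reached: Xelsyl — 1 of the 6.

1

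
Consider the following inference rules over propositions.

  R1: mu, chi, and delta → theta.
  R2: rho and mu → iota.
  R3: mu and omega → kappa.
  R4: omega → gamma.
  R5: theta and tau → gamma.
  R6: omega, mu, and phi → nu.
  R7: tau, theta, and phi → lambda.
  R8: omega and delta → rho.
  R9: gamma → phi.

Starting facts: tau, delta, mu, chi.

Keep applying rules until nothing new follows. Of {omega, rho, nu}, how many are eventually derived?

No rule produces omega, and it is not given.
rho would need omega and delta (R8), but omega is never established.
nu would need omega, mu, and phi (R6), but omega is never established.
None of the 3 are reached.

0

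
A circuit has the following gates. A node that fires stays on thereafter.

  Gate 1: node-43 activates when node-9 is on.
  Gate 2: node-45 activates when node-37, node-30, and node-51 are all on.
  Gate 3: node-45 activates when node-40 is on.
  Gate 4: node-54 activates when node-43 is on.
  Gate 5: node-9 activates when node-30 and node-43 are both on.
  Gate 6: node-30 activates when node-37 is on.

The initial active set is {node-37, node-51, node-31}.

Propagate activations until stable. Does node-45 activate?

Yes

node-37 is on, so node-30 activates (Gate 6).
Gate 2: node-37, node-30, and node-51 on → node-45 on.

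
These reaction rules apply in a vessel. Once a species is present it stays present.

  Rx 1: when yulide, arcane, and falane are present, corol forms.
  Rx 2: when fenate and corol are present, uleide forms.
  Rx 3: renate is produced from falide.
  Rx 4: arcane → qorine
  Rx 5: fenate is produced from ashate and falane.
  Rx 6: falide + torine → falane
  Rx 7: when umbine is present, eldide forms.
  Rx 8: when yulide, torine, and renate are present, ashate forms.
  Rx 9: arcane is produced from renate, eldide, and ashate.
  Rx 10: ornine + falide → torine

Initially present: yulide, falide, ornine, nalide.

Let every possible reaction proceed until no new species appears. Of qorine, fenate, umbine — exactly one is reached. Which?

fenate

falide present → renate forms (Rx 3).
ornine and falide present → torine forms (Rx 10).
falide and torine present → falane forms (Rx 6).
yulide, torine, and renate present → ashate forms (Rx 8).
ashate and falane present → fenate forms (Rx 5).
No rule produces umbine, and it is not given. qorine would need arcane (Rx 4), but arcane never forms.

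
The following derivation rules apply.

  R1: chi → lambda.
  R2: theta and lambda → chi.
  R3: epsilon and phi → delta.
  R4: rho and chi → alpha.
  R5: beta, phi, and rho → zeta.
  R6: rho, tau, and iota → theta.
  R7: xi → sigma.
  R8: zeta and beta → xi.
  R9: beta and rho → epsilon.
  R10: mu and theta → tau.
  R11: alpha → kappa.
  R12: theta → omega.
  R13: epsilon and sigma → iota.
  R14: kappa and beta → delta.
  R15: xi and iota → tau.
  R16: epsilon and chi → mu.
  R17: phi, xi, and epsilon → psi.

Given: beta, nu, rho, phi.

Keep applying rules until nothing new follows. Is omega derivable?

Yes

From beta, phi, and rho, R5 gives zeta.
From beta and rho, R9 gives epsilon.
zeta and beta hold, so xi follows (R8).
From xi, R7 gives sigma.
epsilon and sigma hold, so iota follows (R13).
From xi and iota, R15 gives tau.
From rho, tau, and iota, R6 gives theta.
theta holds, so omega follows (R12).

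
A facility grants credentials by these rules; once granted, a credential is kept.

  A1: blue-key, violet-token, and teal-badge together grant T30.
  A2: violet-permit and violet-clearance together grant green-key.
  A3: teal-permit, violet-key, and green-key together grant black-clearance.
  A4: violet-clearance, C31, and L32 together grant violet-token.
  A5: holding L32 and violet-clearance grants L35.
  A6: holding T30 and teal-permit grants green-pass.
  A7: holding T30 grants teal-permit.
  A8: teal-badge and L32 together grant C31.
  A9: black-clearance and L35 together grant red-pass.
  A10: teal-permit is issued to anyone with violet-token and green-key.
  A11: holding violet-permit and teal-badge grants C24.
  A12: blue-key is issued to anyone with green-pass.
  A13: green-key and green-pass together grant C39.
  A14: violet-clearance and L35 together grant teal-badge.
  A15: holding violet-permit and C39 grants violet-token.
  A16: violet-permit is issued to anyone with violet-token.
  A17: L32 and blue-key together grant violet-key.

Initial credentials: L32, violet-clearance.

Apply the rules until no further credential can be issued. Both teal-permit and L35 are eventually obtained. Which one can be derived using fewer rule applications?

L35

L35: Holding L32 and violet-clearance grants L35 (A5). [1 rule application]
teal-permit: Holding L32 and violet-clearance grants L35 (A5). Holding violet-clearance and L35 grants teal-badge (A14). Holding teal-badge and L32 grants C31 (A8). Holding violet-clearance, C31, and L32 grants violet-token (A4). Holding violet-token grants violet-permit (A16). Holding violet-permit and violet-clearance grants green-key (A2). Holding violet-token and green-key grants teal-permit (A10). [7 rule applications]
L35 needs fewer.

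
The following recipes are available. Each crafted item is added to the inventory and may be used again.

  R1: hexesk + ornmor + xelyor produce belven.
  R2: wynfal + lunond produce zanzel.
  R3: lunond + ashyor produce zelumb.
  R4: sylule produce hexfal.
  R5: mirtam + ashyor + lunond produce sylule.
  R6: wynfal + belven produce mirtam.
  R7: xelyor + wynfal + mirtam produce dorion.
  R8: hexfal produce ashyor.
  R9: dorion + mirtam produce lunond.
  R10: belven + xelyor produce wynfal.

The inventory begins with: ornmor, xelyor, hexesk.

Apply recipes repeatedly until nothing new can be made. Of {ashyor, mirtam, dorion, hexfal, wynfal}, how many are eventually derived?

3

hexesk + ornmor + xelyor → belven (R1).
Using R10, belven and xelyor make wynfal.
Using R6, wynfal and belven make mirtam.
xelyor + wynfal + mirtam → dorion (R7).
ashyor would need hexfal (R8), but hexfal is never obtained.
mirtam: reached.
dorion: reached.
hexfal would need sylule (R4), but sylule is never obtained.
wynfal: reached.
Reached: mirtam, dorion, and wynfal — 3 of the 5.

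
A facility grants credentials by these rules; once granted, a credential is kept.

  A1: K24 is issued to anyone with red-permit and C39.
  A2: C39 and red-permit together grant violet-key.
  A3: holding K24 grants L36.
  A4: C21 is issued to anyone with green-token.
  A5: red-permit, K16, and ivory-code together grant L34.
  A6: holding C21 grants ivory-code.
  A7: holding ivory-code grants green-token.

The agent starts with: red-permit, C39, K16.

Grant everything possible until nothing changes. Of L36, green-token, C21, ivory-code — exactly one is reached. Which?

Holding red-permit and C39 grants K24 (A1).
Holding K24 grants L36 (A3).
ivory-code would need C21 (A6), but C21 is never granted. green-token would need ivory-code (A7), but ivory-code is never granted. C21 would need green-token (A4), but green-token is never granted.

L36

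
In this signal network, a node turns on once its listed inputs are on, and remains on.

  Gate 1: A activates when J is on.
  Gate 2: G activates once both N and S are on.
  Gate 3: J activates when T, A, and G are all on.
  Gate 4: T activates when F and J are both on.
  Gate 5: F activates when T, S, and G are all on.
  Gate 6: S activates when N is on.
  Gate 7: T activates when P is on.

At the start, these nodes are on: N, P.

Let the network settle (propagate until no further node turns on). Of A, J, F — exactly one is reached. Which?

F

Gate 7: P on → T on.
N is on, so S activates (Gate 6).
N and S are on, so G activates (Gate 2).
Gate 5: T, S, and G on → F on.
A would need J (Gate 1), but J never turns on. J would need T, A, and G (Gate 3), but A never turns on.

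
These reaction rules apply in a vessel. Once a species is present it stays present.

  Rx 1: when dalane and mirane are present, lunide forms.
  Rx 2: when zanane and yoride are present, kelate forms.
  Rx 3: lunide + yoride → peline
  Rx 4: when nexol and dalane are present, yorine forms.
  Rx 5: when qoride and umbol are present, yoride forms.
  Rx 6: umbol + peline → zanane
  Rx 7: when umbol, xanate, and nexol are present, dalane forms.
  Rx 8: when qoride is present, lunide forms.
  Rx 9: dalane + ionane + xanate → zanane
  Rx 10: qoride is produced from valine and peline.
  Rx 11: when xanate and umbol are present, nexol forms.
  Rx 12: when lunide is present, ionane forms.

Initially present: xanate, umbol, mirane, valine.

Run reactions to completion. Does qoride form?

No

qoride would need valine and peline (Rx 10), but peline never forms.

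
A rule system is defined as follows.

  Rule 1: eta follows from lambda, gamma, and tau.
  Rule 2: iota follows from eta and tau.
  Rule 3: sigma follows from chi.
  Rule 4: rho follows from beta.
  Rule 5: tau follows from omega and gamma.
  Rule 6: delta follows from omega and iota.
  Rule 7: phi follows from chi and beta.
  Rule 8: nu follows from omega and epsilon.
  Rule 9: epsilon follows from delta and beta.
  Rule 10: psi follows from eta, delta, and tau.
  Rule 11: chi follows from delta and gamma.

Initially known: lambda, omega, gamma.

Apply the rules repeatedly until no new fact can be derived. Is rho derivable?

No

rho would need beta (Rule 4), but beta is never established.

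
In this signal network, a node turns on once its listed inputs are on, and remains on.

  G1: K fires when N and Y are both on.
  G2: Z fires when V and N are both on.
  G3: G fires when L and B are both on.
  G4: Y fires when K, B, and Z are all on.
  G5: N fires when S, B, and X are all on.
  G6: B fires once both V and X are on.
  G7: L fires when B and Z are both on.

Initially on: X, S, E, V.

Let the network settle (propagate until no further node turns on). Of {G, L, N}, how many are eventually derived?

G6: V and X on → B on.
G5: S, B, and X on → N on.
V and N are on, so Z fires (G2).
G7: B and Z on → L on.
G3: L and B on → G on.
G: reached.
L: reached.
N: reached.
All 3 are reached.

3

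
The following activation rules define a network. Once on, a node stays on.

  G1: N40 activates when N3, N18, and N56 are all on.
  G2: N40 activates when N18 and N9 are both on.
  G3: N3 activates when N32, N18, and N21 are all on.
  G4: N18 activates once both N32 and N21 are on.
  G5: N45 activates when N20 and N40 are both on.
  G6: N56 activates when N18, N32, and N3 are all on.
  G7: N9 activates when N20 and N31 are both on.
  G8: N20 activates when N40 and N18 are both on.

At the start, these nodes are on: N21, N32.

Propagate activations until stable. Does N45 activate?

Yes

G4: N32 and N21 on → N18 on.
G3: N32, N18, and N21 on → N3 on.
N18, N32, and N3 are on, so N56 activates (G6).
G1: N3, N18, and N56 on → N40 on.
N40 and N18 are on, so N20 activates (G8).
N20 and N40 are on, so N45 activates (G5).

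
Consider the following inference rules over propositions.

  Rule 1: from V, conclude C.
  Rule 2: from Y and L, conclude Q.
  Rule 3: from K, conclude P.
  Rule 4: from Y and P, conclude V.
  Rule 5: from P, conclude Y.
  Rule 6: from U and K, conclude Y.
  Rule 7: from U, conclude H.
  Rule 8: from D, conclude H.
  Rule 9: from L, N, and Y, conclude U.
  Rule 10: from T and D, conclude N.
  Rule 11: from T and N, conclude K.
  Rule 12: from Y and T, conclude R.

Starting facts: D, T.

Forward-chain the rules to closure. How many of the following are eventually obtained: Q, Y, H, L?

From D, Rule 8 gives H.
T and D hold, so N follows (Rule 10).
T and N hold, so K follows (Rule 11).
From K, Rule 3 gives P.
From P, Rule 5 gives Y.
Q would need Y and L (Rule 2), but L is never established.
Y: reached.
H: reached.
No rule produces L, and it is not given.
Reached: Y and H — 2 of the 4.

2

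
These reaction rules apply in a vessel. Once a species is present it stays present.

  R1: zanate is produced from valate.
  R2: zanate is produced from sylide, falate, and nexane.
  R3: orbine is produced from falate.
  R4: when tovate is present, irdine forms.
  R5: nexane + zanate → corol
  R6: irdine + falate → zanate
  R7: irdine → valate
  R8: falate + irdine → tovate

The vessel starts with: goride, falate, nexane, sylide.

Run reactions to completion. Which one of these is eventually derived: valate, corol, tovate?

sylide, falate, and nexane present → zanate forms (R2).
nexane and zanate present → corol forms (R5).
tovate would need falate and irdine (R8), but irdine never forms. valate would need irdine (R7), but irdine never forms.

corol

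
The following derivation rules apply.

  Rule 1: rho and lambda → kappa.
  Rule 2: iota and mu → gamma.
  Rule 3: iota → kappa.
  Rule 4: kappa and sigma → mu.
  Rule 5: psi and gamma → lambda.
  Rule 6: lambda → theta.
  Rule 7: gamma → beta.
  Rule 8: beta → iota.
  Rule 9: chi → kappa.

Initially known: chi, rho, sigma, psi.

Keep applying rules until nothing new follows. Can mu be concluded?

Yes

From chi, Rule 9 gives kappa.
From kappa and sigma, Rule 4 gives mu.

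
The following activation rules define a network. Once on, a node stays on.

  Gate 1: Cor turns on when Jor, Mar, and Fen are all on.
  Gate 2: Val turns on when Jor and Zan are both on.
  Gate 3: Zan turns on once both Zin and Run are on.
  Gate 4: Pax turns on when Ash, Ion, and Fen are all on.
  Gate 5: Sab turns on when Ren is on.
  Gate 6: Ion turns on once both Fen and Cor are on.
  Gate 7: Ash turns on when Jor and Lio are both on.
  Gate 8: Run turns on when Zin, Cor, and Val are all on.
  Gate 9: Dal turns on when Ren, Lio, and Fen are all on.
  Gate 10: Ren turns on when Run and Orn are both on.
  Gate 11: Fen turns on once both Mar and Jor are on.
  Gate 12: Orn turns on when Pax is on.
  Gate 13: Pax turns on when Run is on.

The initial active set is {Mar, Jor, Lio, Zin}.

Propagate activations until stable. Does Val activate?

Val would need Jor and Zan (Gate 2), but Zan never turns on.

No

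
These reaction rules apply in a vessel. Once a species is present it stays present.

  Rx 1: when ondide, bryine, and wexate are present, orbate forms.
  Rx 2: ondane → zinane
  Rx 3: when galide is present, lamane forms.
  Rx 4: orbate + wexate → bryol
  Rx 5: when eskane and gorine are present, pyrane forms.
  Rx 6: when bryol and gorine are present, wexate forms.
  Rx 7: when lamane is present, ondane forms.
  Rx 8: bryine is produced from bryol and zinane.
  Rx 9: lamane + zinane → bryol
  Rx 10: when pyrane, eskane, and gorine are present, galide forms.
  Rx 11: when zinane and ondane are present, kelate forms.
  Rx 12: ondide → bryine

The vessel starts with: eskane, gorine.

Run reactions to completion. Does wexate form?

Yes

eskane and gorine present → pyrane forms (Rx 5).
pyrane, eskane, and gorine present → galide forms (Rx 10).
galide present → lamane forms (Rx 3).
lamane present → ondane forms (Rx 7).
ondane present → zinane forms (Rx 2).
lamane and zinane present → bryol forms (Rx 9).
bryol and gorine present → wexate forms (Rx 6).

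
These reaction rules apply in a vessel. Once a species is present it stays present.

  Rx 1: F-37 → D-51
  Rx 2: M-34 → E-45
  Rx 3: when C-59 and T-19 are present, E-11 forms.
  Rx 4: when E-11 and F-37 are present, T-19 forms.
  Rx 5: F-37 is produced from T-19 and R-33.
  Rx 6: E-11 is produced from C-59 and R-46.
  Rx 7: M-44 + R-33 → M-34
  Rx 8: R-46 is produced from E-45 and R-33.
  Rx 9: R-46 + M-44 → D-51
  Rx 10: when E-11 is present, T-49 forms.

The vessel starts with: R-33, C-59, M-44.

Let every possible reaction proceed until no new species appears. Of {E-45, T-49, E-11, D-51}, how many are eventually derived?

M-44 and R-33 present → M-34 forms (Rx 7).
M-34 present → E-45 forms (Rx 2).
E-45 and R-33 present → R-46 forms (Rx 8).
C-59 and R-46 present → E-11 forms (Rx 6).
R-46 and M-44 present → D-51 forms (Rx 9).
E-11 present → T-49 forms (Rx 10).
E-45: reached.
T-49: reached.
E-11: reached.
D-51: reached.
All 4 are reached.

4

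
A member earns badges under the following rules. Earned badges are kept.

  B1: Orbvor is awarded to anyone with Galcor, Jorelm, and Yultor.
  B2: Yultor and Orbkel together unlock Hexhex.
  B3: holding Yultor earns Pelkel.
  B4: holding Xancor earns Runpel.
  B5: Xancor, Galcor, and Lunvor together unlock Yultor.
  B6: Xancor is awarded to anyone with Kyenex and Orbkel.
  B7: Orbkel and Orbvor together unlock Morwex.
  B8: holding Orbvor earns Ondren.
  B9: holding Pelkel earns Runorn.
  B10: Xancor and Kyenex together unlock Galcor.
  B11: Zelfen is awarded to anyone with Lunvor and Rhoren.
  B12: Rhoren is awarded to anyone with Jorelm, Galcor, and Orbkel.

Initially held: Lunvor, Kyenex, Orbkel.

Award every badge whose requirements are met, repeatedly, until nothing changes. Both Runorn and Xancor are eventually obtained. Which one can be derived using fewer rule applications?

Xancor

Xancor: With Kyenex and Orbkel, Xancor is earned (B6). [1 rule application]
Runorn: With Kyenex and Orbkel, Xancor is earned (B6). With Xancor and Kyenex, Galcor is earned (B10). With Xancor, Galcor, and Lunvor, Yultor is earned (B5). With Yultor, Pelkel is earned (B3). With Pelkel, Runorn is earned (B9). [5 rule applications]
Xancor needs fewer.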